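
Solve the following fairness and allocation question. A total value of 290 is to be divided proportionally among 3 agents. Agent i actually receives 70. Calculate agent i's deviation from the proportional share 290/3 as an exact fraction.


Step 1: Proportional share = 290/3
Step 2: Agent's actual allocation = 70
Step 3: Excess = 70 - 290/3 = -80/3

-80/3


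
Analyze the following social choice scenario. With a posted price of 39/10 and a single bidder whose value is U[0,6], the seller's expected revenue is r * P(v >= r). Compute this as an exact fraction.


Step 1: Posted price r = 39/10, value support [0,6]
Step 2: P(v >= r) = (6 - 39/10)/6 = 7/20
Step 3: Expected revenue = r * P(v >= r) = 39/10 * 7/20
Step 4: Revenue = 273/200

273/200


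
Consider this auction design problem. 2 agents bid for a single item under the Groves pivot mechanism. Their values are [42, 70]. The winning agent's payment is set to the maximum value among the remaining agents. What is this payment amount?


Step 1: The efficient winner is agent 1 with value 70
Step 2: Other agents' values: [42]
Step 3: Pivot payment = max(others) = 42
Step 4: The winner pays 42

42


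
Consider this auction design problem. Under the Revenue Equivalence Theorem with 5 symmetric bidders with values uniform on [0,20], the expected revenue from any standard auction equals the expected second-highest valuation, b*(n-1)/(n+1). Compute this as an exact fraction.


Step 1: By Revenue Equivalence, expected revenue = b*(n-1)/(n+1)
Step 2: Substituting n = 5, b = 20
Step 3: Revenue = 20*(5-1)/(5+1) = 20*4/6
Step 4: Revenue = 80/6 = 40/3

40/3


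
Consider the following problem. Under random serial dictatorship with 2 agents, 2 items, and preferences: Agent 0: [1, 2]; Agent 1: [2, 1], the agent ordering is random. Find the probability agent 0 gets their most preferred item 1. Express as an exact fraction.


Step 1: Agent 0 wants item 1
Step 2: There are 2 possible orderings of agents
Step 3: In 2 orderings, agent 0 gets item 1
Step 4: Probability = 2/2 = 1

1


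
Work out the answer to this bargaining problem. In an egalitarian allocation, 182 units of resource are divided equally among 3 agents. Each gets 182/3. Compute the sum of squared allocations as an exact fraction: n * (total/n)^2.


Step 1: Each agent's share = 182/3
Step 2: Square of each share = (182/3)^2 = 33124/9
Step 3: Sum of squares = 3 * 33124/9 = 33124/3

33124/3


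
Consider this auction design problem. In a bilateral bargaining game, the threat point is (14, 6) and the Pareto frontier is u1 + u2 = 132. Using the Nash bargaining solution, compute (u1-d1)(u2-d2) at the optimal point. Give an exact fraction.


Step 1: The Nash solution splits surplus symmetrically above the disagreement point
Step 2: u1 = (total + d1 - d2)/2 = (132 + 14 - 6)/2 = 70
Step 3: u2 = (total - d1 + d2)/2 = (132 - 14 + 6)/2 = 62
Step 4: Nash product = (70 - 14) * (62 - 6)
Step 5: = 56 * 56 = 3136

3136


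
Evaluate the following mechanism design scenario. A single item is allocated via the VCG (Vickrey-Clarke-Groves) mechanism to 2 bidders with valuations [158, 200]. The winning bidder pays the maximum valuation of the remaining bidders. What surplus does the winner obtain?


Step 1: The winner is the agent with the highest value: agent 1 with value 200
Step 2: Values of other agents: [158]
Step 3: VCG payment = max of others' values = 158
Step 4: Surplus = 200 - 158 = 42

42


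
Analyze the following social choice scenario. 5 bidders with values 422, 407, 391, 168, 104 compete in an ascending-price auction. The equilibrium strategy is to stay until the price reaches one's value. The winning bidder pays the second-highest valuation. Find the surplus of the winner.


Step 1: Identify the highest value: 422
Step 2: Identify the second-highest value: 407
Step 3: The final price = second-highest value = 407
Step 4: Surplus = 422 - 407 = 15

15


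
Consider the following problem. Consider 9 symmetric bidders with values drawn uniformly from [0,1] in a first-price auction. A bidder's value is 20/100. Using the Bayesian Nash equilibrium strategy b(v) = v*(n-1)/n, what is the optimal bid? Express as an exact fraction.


Step 1: The symmetric BNE bidding function is b(v) = v * (n-1) / n
Step 2: Substitute v = 1/5 and n = 9
Step 3: b = 1/5 * 8/9
Step 4: b = 8/45

8/45


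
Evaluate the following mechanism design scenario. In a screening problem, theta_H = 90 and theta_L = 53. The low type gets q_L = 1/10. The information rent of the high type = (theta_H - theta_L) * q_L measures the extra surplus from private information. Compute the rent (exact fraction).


Step 1: theta_H - theta_L = 90 - 53 = 37
Step 2: Information rent = (theta_H - theta_L) * q_L
Step 3: = 37 * 1/10
Step 4: = 37/10

37/10


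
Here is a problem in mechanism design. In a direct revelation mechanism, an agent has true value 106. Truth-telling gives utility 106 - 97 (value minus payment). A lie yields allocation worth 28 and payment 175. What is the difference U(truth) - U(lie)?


Step 1: U(truth) = value - payment = 106 - 97 = 9
Step 2: U(lie) = allocation - payment = 28 - 175 = -147
Step 3: IC gap = 9 - (-147) = 156

156


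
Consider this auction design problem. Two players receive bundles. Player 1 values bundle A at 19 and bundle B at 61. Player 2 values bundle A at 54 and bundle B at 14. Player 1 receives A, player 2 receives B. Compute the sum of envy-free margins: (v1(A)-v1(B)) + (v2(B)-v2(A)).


Step 1: Player 1's margin = v1(A) - v1(B) = 19 - 61 = -42
Step 2: Player 2's margin = v2(B) - v2(A) = 14 - 54 = -40
Step 3: Total margin = -42 + -40 = -82

-82


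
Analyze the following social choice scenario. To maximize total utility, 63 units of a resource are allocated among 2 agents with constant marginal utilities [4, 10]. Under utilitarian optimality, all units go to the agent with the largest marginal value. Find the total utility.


Step 1: The marginal utilities are [4, 10]
Step 2: The highest marginal utility is 10
Step 3: All 63 units go to that agent
Step 4: Total utility = 10 * 63 = 630

630


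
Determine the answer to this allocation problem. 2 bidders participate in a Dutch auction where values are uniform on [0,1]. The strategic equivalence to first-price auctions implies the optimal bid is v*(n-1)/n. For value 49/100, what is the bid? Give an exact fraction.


Step 1: Dutch auctions are strategically equivalent to first-price auctions
Step 2: The equilibrium bid is b(v) = v*(n-1)/n
Step 3: b = 49/100 * 1/2
Step 4: b = 49/200

49/200


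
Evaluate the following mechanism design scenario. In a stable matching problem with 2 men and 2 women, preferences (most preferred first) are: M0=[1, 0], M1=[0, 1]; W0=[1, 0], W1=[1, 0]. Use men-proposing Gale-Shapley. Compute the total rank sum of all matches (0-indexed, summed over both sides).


Step 1: Run Gale-Shapley (men propose, women hold best offer):
  M0 proposes to W1; she accepts
  M1 proposes to W0; she accepts
Step 2: Final matching: W0-M1, W1-M0
Step 3: 0-indexed ranks (man's rank of his match, then woman's): 0 + 0 + 0 + 1
Step 4: Total rank sum = 1

1


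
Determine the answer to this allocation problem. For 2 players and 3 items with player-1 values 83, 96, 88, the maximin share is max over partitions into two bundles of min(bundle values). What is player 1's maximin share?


Step 1: Item values = 83, 96, 88
Step 2: Enumerate all 2-bundle partitions and take the smaller bundle:
  Partition 1: {83} vs {96,88} -> bundles 83, 184; min = 83
  Partition 2: {96} vs {83,88} -> bundles 96, 171; min = 96
  Partition 3: {88} vs {83,96} -> bundles 88, 179; min = 88
Step 3: MMS = max(83, 96, 88) = 96

96


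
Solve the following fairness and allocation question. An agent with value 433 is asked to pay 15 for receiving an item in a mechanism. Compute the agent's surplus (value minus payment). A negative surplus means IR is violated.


Step 1: Surplus = value - payment = 433 - 15 = 418
Step 2: IR is satisfied (surplus >= 0)

418


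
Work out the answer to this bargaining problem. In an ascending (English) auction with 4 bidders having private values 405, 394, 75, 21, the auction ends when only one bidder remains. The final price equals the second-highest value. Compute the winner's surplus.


Step 1: Identify the highest value: 405
Step 2: Identify the second-highest value: 394
Step 3: The final price = second-highest value = 394
Step 4: Surplus = 405 - 394 = 11

11


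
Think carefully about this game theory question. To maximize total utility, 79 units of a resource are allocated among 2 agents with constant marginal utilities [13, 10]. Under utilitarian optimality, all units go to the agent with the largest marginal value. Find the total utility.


Step 1: The marginal utilities are [13, 10]
Step 2: The highest marginal utility is 13
Step 3: All 79 units go to that agent
Step 4: Total utility = 13 * 79 = 1027

1027


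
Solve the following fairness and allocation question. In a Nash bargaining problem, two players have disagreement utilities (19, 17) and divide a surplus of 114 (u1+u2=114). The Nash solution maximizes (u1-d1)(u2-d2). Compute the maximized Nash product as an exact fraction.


Step 1: The Nash solution splits surplus symmetrically above the disagreement point
Step 2: u1 = (total + d1 - d2)/2 = (114 + 19 - 17)/2 = 58
Step 3: u2 = (total - d1 + d2)/2 = (114 - 19 + 17)/2 = 56
Step 4: Nash product = (58 - 19) * (56 - 17)
Step 5: = 39 * 39 = 1521

1521


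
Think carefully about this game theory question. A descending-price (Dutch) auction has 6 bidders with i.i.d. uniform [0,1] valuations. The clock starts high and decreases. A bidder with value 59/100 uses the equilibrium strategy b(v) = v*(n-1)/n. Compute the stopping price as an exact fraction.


Step 1: Dutch auctions are strategically equivalent to first-price auctions
Step 2: The equilibrium bid is b(v) = v*(n-1)/n
Step 3: b = 59/100 * 5/6
Step 4: b = 59/120

59/120


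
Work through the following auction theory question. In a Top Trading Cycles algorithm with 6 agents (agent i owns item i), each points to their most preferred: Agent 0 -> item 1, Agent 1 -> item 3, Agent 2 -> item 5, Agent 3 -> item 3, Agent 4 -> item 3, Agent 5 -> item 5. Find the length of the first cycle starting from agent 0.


Step 1: Trace the pointer graph from agent 0: 0 -> 1 -> 3 -> 3
Step 2: A cycle is detected when we revisit agent 3
Step 3: The cycle is: 3 -> 3
Step 4: Cycle length = 1

1


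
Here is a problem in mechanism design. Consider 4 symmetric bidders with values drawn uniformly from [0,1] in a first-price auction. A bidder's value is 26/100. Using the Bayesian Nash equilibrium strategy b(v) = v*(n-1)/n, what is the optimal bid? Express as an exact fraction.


Step 1: The symmetric BNE bidding function is b(v) = v * (n-1) / n
Step 2: Substitute v = 13/50 and n = 4
Step 3: b = 13/50 * 3/4
Step 4: b = 39/200

39/200


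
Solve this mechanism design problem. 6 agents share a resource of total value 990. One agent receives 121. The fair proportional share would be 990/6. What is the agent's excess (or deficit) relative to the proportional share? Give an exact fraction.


Step 1: Proportional share = 990/6 = 165
Step 2: Agent's actual allocation = 121
Step 3: Excess = 121 - 165 = -44

-44


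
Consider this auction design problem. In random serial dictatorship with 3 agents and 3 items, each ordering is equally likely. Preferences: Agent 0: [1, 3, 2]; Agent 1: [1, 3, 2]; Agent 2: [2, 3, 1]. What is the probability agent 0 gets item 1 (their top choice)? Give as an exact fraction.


Step 1: Agent 0 wants item 1
Step 2: There are 6 possible orderings of agents
Step 3: In 3 orderings, agent 0 gets item 1
Step 4: Probability = 3/6 = 1/2

1/2


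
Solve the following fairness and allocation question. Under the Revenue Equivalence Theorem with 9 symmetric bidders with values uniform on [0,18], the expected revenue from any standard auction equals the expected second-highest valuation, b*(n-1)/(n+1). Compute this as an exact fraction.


Step 1: By Revenue Equivalence, expected revenue = b*(n-1)/(n+1)
Step 2: Substituting n = 9, b = 18
Step 3: Revenue = 18*(9-1)/(9+1) = 18*8/10
Step 4: Revenue = 144/10 = 72/5

72/5


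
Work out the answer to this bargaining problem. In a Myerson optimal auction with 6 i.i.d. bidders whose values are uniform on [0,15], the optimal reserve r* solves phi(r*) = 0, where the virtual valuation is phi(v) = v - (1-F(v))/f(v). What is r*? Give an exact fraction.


Step 1: For U[0,15], F(v) = v/15 and f(v) = 1/15
Step 2: phi(v) = v - (1 - v/15)/(1/15) = v - (15 - v) = 2v - 15
Step 3: Set phi(r*) = 0: 2r* - 15 = 0
Step 4: r* = 15/2 (the number of bidders n = 6 does not enter)

15/2


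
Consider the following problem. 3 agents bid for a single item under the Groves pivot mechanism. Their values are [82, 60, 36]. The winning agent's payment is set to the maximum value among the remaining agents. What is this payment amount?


Step 1: The efficient winner is agent 0 with value 82
Step 2: Other agents' values: [60, 36]
Step 3: Pivot payment = max(others) = 60
Step 4: The winner pays 60

60


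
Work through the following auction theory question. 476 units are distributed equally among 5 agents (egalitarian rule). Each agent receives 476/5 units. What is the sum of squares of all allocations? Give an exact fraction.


Step 1: Each agent's share = 476/5
Step 2: Square of each share = (476/5)^2 = 226576/25
Step 3: Sum of squares = 5 * 226576/25 = 226576/5

226576/5


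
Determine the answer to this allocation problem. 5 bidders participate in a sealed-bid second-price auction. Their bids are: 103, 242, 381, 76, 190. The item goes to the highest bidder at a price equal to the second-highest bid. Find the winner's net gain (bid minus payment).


Step 1: Sort bids in descending order: 381, 242, 190, 103, 76
Step 2: The winning bid is the highest: 381
Step 3: The payment equals the second-highest bid: 242
Step 4: Surplus = winner's bid - payment = 381 - 242 = 139

139


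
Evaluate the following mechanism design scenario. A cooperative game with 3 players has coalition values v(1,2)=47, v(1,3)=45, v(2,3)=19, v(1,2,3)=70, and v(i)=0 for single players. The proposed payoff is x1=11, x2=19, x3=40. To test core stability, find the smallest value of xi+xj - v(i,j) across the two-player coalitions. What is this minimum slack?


Step 1: Slack for coalition (1,2): x1+x2 - v12 = 30 - 47 = -17
Step 2: Slack for coalition (1,3): x1+x3 - v13 = 51 - 45 = 6
Step 3: Slack for coalition (2,3): x2+x3 - v23 = 59 - 19 = 40
Step 4: Minimum slack = min(-17, 6, 40) = -17, attained by (1,2); coalition (1,2) can block (slack < 0), so the allocation is not in the core

-17


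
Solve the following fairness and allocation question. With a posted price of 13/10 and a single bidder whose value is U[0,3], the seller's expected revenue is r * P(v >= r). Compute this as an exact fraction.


Step 1: Posted price r = 13/10, value support [0,3]
Step 2: P(v >= r) = (3 - 13/10)/3 = 17/30
Step 3: Expected revenue = r * P(v >= r) = 13/10 * 17/30
Step 4: Revenue = 221/300

221/300


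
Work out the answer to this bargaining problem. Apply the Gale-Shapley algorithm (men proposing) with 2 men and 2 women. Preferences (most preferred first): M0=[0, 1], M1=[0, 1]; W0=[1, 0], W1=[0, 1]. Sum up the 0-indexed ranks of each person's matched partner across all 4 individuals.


Step 1: Run Gale-Shapley (men propose, women hold best offer):
  M0 proposes to W0; she accepts
  M1 proposes to W0; she switches from M0
  M0 proposes to W1; she accepts
Step 2: Final matching: W0-M1, W1-M0
Step 3: 0-indexed ranks (man's rank of his match, then woman's): 0 + 0 + 1 + 0
Step 4: Total rank sum = 1

1


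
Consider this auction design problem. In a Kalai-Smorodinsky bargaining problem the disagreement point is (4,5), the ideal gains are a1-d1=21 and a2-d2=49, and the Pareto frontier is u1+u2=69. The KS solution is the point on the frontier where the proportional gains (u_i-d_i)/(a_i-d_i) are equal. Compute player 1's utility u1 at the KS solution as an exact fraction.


Step 1: At the KS point, (u1-d1)/r1 = (u2-d2)/r2 = t and u1+u2 = 69
Step 2: u1 = d1 + r1*t and u2 = d2 + r2*t, so (d1 + r1*t) + (d2 + r2*t) = 69
Step 3: t = (69 - 4 - 5)/(21 + 49) = 60/70 = 6/7
Step 4: u1 = d1 + r1*t = 4 + 21 * 6/7 = 22
Step 5: (Check: u2 = d2 + r2*t = 47; u1+u2 = 22 + 47 = 69, on the frontier.)

22


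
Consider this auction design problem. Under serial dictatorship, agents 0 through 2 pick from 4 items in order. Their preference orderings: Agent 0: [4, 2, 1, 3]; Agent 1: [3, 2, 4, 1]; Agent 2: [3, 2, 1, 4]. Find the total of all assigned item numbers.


Step 1: Agent 0 picks item 4
Step 2: Agent 1 picks item 3
Step 3: Agent 2 picks item 2
Step 4: Sum = 4 + 3 + 2 = 9

9


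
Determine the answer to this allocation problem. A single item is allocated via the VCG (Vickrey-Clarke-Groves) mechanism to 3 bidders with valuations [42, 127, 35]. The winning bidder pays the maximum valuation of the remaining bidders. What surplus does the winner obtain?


Step 1: The winner is the agent with the highest value: agent 1 with value 127
Step 2: Values of other agents: [42, 35]
Step 3: VCG payment = max of others' values = 42
Step 4: Surplus = 127 - 42 = 85

85


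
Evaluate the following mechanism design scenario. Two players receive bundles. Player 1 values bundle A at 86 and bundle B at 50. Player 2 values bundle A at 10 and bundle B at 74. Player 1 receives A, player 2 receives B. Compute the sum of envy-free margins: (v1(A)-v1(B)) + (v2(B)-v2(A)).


Step 1: Player 1's margin = v1(A) - v1(B) = 86 - 50 = 36
Step 2: Player 2's margin = v2(B) - v2(A) = 74 - 10 = 64
Step 3: Total margin = 36 + 64 = 100

100


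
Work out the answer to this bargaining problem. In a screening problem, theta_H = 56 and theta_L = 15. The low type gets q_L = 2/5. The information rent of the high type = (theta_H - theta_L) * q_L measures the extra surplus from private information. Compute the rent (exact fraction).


Step 1: theta_H - theta_L = 56 - 15 = 41
Step 2: Information rent = (theta_H - theta_L) * q_L
Step 3: = 41 * 2/5
Step 4: = 82/5

82/5


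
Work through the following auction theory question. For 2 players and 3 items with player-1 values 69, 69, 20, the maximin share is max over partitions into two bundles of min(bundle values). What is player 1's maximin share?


Step 1: Item values = 69, 69, 20
Step 2: Enumerate all 2-bundle partitions and take the smaller bundle:
  Partition 1: {69} vs {69,20} -> bundles 69, 89; min = 69
  Partition 2: {69} vs {69,20} -> bundles 69, 89; min = 69
  Partition 3: {20} vs {69,69} -> bundles 20, 138; min = 20
Step 3: MMS = max(69, 69, 20) = 69

69


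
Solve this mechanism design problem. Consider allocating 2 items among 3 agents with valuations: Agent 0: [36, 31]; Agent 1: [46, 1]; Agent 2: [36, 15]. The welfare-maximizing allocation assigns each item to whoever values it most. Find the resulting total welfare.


Step 1: For each item, find the maximum value among all agents.
Step 2: Item 0 -> Agent 1 (value 46)
Step 3: Item 1 -> Agent 0 (value 31)
Step 4: Total welfare = 46 + 31 = 77

77


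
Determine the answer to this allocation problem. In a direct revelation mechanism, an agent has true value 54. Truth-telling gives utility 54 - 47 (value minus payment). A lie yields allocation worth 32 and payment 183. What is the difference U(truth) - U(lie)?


Step 1: U(truth) = value - payment = 54 - 47 = 7
Step 2: U(lie) = allocation - payment = 32 - 183 = -151
Step 3: IC gap = 7 - (-151) = 158

158


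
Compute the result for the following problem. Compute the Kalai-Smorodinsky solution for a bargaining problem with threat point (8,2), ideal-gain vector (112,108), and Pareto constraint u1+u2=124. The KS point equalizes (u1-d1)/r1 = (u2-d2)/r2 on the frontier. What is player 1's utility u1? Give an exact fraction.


Step 1: At the KS point, (u1-d1)/r1 = (u2-d2)/r2 = t and u1+u2 = 124
Step 2: u1 = d1 + r1*t and u2 = d2 + r2*t, so (d1 + r1*t) + (d2 + r2*t) = 124
Step 3: t = (124 - 8 - 2)/(112 + 108) = 114/220 = 57/110
Step 4: u1 = d1 + r1*t = 8 + 112 * 57/110 = 3632/55
Step 5: (Check: u2 = d2 + r2*t = 3188/55; u1+u2 = 3632/55 + 3188/55 = 124, on the frontier.)

3632/55


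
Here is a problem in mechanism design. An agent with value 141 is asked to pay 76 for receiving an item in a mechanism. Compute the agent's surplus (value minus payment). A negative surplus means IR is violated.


Step 1: Surplus = value - payment = 141 - 76 = 65
Step 2: IR is satisfied (surplus >= 0)

65


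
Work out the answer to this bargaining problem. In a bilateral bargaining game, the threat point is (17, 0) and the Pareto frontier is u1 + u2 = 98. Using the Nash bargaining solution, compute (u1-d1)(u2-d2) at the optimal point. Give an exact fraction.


Step 1: The Nash solution splits surplus symmetrically above the disagreement point
Step 2: u1 = (total + d1 - d2)/2 = (98 + 17 - 0)/2 = 115/2
Step 3: u2 = (total - d1 + d2)/2 = (98 - 17 + 0)/2 = 81/2
Step 4: Nash product = (115/2 - 17) * (81/2 - 0)
Step 5: = 81/2 * 81/2 = 6561/4

6561/4


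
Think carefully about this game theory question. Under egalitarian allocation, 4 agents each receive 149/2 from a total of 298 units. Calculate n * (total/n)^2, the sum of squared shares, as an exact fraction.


Step 1: Each agent's share = 298/4 = 149/2
Step 2: Square of each share = (149/2)^2 = 22201/4
Step 3: Sum of squares = 4 * 22201/4 = 22201

22201


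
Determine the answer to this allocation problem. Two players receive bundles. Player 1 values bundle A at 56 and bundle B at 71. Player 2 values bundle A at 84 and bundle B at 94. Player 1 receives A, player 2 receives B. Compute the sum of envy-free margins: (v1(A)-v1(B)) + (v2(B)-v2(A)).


Step 1: Player 1's margin = v1(A) - v1(B) = 56 - 71 = -15
Step 2: Player 2's margin = v2(B) - v2(A) = 94 - 84 = 10
Step 3: Total margin = -15 + 10 = -5

-5


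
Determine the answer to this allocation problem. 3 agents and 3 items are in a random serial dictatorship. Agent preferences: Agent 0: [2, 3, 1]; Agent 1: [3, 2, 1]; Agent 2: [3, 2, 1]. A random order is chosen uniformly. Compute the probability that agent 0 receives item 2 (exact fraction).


Step 1: Agent 0 wants item 2
Step 2: There are 6 possible orderings of agents
Step 3: In 4 orderings, agent 0 gets item 2
Step 4: Probability = 4/6 = 2/3

2/3


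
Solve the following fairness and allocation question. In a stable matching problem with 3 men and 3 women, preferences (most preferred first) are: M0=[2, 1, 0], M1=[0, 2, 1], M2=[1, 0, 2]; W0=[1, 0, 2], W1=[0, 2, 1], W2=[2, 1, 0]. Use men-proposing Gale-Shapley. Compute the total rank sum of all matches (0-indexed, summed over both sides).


Step 1: Run Gale-Shapley (men propose, women hold best offer):
  M0 proposes to W2; she accepts
  M1 proposes to W0; she accepts
  M2 proposes to W1; she accepts
Step 2: Final matching: W0-M1, W1-M2, W2-M0
Step 3: 0-indexed ranks (man's rank of his match, then woman's): 0 + 0 + 0 + 1 + 0 + 2
Step 4: Total rank sum = 3

3


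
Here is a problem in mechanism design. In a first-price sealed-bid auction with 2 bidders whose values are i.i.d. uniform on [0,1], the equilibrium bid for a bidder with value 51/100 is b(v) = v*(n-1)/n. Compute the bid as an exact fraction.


Step 1: The symmetric BNE bidding function is b(v) = v * (n-1) / n
Step 2: Substitute v = 51/100 and n = 2
Step 3: b = 51/100 * 1/2
Step 4: b = 51/200

51/200


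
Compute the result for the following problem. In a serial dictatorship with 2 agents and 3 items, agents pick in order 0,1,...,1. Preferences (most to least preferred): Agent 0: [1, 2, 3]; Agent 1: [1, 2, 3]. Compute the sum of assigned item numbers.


Step 1: Agent 0 picks item 1
Step 2: Agent 1 picks item 2
Step 3: Sum = 1 + 2 = 3

3


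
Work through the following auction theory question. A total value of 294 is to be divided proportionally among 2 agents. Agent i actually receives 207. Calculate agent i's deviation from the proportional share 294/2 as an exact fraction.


Step 1: Proportional share = 294/2 = 147
Step 2: Agent's actual allocation = 207
Step 3: Excess = 207 - 147 = 60

60


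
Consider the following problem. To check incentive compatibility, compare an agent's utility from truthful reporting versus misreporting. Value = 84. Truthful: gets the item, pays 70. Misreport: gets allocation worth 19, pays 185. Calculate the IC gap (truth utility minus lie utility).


Step 1: U(truth) = value - payment = 84 - 70 = 14
Step 2: U(lie) = allocation - payment = 19 - 185 = -166
Step 3: IC gap = 14 - (-166) = 180

180


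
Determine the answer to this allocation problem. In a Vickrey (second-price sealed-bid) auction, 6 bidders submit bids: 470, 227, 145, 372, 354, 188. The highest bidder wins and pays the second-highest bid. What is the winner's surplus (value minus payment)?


Step 1: Sort bids in descending order: 470, 372, 354, 227, 188, 145
Step 2: The winning bid is the highest: 470
Step 3: The payment equals the second-highest bid: 372
Step 4: Surplus = winner's bid - payment = 470 - 372 = 98

98


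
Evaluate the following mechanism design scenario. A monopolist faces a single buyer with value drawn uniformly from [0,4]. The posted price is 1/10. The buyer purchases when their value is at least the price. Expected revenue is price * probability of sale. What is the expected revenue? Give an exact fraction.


Step 1: Posted price r = 1/10, value support [0,4]
Step 2: P(v >= r) = (4 - 1/10)/4 = 39/40
Step 3: Expected revenue = r * P(v >= r) = 1/10 * 39/40
Step 4: Revenue = 39/400

39/400


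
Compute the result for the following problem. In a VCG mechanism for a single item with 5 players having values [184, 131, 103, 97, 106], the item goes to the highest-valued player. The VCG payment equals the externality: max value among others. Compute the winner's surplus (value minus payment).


Step 1: The winner is the agent with the highest value: agent 0 with value 184
Step 2: Values of other agents: [131, 103, 97, 106]
Step 3: VCG payment = max of others' values = 131
Step 4: Surplus = 184 - 131 = 53

53


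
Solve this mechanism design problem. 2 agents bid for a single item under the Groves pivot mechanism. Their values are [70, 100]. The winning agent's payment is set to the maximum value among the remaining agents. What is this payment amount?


Step 1: The efficient winner is agent 1 with value 100
Step 2: Other agents' values: [70]
Step 3: Pivot payment = max(others) = 70
Step 4: The winner pays 70

70


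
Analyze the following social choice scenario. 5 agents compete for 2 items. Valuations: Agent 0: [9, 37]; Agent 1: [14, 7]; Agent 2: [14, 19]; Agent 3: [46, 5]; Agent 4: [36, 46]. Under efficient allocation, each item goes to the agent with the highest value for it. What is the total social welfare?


Step 1: For each item, find the maximum value among all agents.
Step 2: Item 0 -> Agent 3 (value 46)
Step 3: Item 1 -> Agent 4 (value 46)
Step 4: Total welfare = 46 + 46 = 92

92


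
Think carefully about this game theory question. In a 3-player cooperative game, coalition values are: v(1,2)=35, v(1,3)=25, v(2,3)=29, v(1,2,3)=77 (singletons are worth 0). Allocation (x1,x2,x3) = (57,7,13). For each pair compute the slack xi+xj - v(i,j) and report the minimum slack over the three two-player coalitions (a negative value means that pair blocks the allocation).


Step 1: Slack for coalition (1,2): x1+x2 - v12 = 64 - 35 = 29
Step 2: Slack for coalition (1,3): x1+x3 - v13 = 70 - 25 = 45
Step 3: Slack for coalition (2,3): x2+x3 - v23 = 20 - 29 = -9
Step 4: Minimum slack = min(29, 45, -9) = -9, attained by (2,3); coalition (2,3) can block (slack < 0), so the allocation is not in the core

-9


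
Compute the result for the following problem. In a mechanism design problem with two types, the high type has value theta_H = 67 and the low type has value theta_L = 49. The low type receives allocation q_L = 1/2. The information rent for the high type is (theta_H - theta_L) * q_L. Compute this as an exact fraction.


Step 1: theta_H - theta_L = 67 - 49 = 18
Step 2: Information rent = (theta_H - theta_L) * q_L
Step 3: = 18 * 1/2
Step 4: = 9

9


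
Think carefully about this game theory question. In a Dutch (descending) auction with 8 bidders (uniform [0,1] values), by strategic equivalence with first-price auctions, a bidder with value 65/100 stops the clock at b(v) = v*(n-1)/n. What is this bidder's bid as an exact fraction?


Step 1: Dutch auctions are strategically equivalent to first-price auctions
Step 2: The equilibrium bid is b(v) = v*(n-1)/n
Step 3: b = 13/20 * 7/8
Step 4: b = 91/160

91/160


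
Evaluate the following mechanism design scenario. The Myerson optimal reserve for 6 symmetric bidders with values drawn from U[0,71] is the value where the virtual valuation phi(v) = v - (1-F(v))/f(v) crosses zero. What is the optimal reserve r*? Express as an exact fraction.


Step 1: For U[0,71], F(v) = v/71 and f(v) = 1/71
Step 2: phi(v) = v - (1 - v/71)/(1/71) = v - (71 - v) = 2v - 71
Step 3: Set phi(r*) = 0: 2r* - 71 = 0
Step 4: r* = 71/2 (the number of bidders n = 6 does not enter)

71/2


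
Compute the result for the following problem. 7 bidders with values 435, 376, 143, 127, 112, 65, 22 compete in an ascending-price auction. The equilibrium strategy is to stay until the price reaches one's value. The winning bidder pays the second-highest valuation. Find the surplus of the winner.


Step 1: Identify the highest value: 435
Step 2: Identify the second-highest value: 376
Step 3: The final price = second-highest value = 376
Step 4: Surplus = 435 - 376 = 59

59


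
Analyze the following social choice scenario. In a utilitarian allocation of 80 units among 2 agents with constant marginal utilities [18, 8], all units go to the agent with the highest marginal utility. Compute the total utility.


Step 1: The marginal utilities are [18, 8]
Step 2: The highest marginal utility is 18
Step 3: All 80 units go to that agent
Step 4: Total utility = 18 * 80 = 1440

1440


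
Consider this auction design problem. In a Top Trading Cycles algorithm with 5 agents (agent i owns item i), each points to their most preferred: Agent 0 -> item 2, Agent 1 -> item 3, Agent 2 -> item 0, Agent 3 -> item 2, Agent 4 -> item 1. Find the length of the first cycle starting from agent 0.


Step 1: Trace the pointer graph from agent 0: 0 -> 2 -> 0
Step 2: A cycle is detected when we revisit agent 0
Step 3: The cycle is: 0 -> 2 -> 0
Step 4: Cycle length = 2

2


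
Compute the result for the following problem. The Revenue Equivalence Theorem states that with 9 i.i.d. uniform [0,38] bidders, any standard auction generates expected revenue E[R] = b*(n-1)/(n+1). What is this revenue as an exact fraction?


Step 1: By Revenue Equivalence, expected revenue = b*(n-1)/(n+1)
Step 2: Substituting n = 9, b = 38
Step 3: Revenue = 38*(9-1)/(9+1) = 38*8/10
Step 4: Revenue = 304/10 = 152/5

152/5


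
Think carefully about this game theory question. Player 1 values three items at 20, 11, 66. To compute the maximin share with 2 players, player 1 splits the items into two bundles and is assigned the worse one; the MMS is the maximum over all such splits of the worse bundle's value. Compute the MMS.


Step 1: Item values = 20, 11, 66
Step 2: Enumerate all 2-bundle partitions and take the smaller bundle:
  Partition 1: {20} vs {11,66} -> bundles 20, 77; min = 20
  Partition 2: {11} vs {20,66} -> bundles 11, 86; min = 11
  Partition 3: {66} vs {20,11} -> bundles 66, 31; min = 31
Step 3: MMS = max(20, 11, 31) = 31

31


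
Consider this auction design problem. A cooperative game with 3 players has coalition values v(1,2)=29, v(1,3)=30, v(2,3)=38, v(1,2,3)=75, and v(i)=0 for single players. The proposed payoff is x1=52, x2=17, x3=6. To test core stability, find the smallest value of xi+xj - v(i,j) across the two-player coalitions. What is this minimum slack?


Step 1: Slack for coalition (1,2): x1+x2 - v12 = 69 - 29 = 40
Step 2: Slack for coalition (1,3): x1+x3 - v13 = 58 - 30 = 28
Step 3: Slack for coalition (2,3): x2+x3 - v23 = 23 - 38 = -15
Step 4: Minimum slack = min(40, 28, -15) = -15, attained by (2,3); coalition (2,3) can block (slack < 0), so the allocation is not in the core

-15


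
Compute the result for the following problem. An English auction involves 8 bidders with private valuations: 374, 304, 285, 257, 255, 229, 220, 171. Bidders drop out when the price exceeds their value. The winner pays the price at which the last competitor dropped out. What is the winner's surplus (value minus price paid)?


Step 1: Identify the highest value: 374
Step 2: Identify the second-highest value: 304
Step 3: The final price = second-highest value = 304
Step 4: Surplus = 374 - 304 = 70

70


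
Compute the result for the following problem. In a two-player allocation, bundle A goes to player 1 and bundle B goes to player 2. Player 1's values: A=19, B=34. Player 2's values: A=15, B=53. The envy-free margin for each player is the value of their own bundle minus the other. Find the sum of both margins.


Step 1: Player 1's margin = v1(A) - v1(B) = 19 - 34 = -15
Step 2: Player 2's margin = v2(B) - v2(A) = 53 - 15 = 38
Step 3: Total margin = -15 + 38 = 23

23


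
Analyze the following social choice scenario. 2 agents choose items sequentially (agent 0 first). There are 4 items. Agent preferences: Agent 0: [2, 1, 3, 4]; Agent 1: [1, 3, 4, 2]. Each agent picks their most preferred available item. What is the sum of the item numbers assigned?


Step 1: Agent 0 picks item 2
Step 2: Agent 1 picks item 1
Step 3: Sum = 2 + 1 = 3

3


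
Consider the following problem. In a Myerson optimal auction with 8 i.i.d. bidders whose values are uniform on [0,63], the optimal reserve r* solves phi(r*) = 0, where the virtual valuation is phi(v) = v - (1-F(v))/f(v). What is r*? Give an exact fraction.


Step 1: For U[0,63], F(v) = v/63 and f(v) = 1/63
Step 2: phi(v) = v - (1 - v/63)/(1/63) = v - (63 - v) = 2v - 63
Step 3: Set phi(r*) = 0: 2r* - 63 = 0
Step 4: r* = 63/2 (the number of bidders n = 8 does not enter)

63/2


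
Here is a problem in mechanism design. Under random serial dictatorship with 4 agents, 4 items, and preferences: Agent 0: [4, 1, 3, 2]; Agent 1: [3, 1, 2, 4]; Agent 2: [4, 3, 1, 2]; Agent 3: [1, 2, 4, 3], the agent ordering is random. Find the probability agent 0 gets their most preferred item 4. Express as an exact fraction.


Step 1: Agent 0 wants item 4
Step 2: There are 24 possible orderings of agents
Step 3: In 12 orderings, agent 0 gets item 4
Step 4: Probability = 12/24 = 1/2

1/2


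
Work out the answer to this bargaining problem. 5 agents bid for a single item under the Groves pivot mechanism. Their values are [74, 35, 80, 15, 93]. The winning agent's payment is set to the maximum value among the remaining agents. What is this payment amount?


Step 1: The efficient winner is agent 4 with value 93
Step 2: Other agents' values: [74, 35, 80, 15]
Step 3: Pivot payment = max(others) = 80
Step 4: The winner pays 80

80


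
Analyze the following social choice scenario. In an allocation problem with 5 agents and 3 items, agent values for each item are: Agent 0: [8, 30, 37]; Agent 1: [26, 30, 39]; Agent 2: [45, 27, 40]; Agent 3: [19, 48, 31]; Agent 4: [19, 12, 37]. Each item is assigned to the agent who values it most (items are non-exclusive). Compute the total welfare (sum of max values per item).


Step 1: For each item, find the maximum value among all agents.
Step 2: Item 0 -> Agent 2 (value 45)
Step 3: Item 1 -> Agent 3 (value 48)
Step 4: Item 2 -> Agent 2 (value 40)
Step 5: Total welfare = 45 + 48 + 40 = 133

133


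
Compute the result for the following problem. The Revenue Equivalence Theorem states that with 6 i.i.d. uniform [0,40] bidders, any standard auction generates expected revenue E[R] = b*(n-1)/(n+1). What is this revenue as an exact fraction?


Step 1: By Revenue Equivalence, expected revenue = b*(n-1)/(n+1)
Step 2: Substituting n = 6, b = 40
Step 3: Revenue = 40*(6-1)/(6+1) = 40*5/7
Step 4: Revenue = 200/7

200/7


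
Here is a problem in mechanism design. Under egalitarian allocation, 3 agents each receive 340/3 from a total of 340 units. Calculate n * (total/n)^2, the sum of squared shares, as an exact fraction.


Step 1: Each agent's share = 340/3
Step 2: Square of each share = (340/3)^2 = 115600/9
Step 3: Sum of squares = 3 * 115600/9 = 115600/3

115600/3


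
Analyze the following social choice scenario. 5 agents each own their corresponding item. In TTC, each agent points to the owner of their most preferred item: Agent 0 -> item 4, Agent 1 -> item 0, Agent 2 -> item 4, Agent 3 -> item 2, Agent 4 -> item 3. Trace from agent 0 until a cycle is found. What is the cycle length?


Step 1: Trace the pointer graph from agent 0: 0 -> 4 -> 3 -> 2 -> 4
Step 2: A cycle is detected when we revisit agent 4
Step 3: The cycle is: 4 -> 3 -> 2 -> 4
Step 4: Cycle length = 3

3


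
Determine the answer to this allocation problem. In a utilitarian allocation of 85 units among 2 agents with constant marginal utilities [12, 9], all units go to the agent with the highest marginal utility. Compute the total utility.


Step 1: The marginal utilities are [12, 9]
Step 2: The highest marginal utility is 12
Step 3: All 85 units go to that agent
Step 4: Total utility = 12 * 85 = 1020

1020


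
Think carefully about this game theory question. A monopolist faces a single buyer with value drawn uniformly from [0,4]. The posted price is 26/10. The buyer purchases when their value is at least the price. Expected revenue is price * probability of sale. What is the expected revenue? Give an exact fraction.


Step 1: Posted price r = 13/5, value support [0,4]
Step 2: P(v >= r) = (4 - 13/5)/4 = 7/20
Step 3: Expected revenue = r * P(v >= r) = 13/5 * 7/20
Step 4: Revenue = 91/100

91/100


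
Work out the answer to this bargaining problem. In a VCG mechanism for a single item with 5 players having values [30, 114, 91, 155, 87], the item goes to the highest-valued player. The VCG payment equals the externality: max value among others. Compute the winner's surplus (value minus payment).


Step 1: The winner is the agent with the highest value: agent 3 with value 155
Step 2: Values of other agents: [30, 114, 91, 87]
Step 3: VCG payment = max of others' values = 114
Step 4: Surplus = 155 - 114 = 41

41


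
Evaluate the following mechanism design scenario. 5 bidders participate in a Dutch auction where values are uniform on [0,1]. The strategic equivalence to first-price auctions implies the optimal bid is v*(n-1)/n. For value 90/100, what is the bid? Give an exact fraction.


Step 1: Dutch auctions are strategically equivalent to first-price auctions
Step 2: The equilibrium bid is b(v) = v*(n-1)/n
Step 3: b = 9/10 * 4/5
Step 4: b = 18/25

18/25


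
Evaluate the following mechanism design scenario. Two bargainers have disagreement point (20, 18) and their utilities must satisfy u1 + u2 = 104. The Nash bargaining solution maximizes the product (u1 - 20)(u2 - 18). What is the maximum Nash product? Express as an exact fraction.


Step 1: The Nash solution splits surplus symmetrically above the disagreement point
Step 2: u1 = (total + d1 - d2)/2 = (104 + 20 - 18)/2 = 53
Step 3: u2 = (total - d1 + d2)/2 = (104 - 20 + 18)/2 = 51
Step 4: Nash product = (53 - 20) * (51 - 18)
Step 5: = 33 * 33 = 1089

1089


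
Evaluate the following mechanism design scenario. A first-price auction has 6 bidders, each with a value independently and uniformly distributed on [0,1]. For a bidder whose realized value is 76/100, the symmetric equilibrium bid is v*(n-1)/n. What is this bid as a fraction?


Step 1: The symmetric BNE bidding function is b(v) = v * (n-1) / n
Step 2: Substitute v = 19/25 and n = 6
Step 3: b = 19/25 * 5/6
Step 4: b = 19/30

19/30


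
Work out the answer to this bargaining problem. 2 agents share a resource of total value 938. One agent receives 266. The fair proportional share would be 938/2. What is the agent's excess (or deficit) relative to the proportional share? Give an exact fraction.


Step 1: Proportional share = 938/2 = 469
Step 2: Agent's actual allocation = 266
Step 3: Excess = 266 - 469 = -203

-203
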